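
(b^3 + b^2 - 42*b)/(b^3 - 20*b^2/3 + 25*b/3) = 3*(b^2 + b - 42)/(3*b^2 - 20*b + 25)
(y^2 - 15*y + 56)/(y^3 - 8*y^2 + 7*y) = (y - 8)/(y*(y - 1))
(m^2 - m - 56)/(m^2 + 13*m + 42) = (m - 8)/(m + 6)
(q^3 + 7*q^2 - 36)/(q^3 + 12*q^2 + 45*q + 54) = (q - 2)/(q + 3)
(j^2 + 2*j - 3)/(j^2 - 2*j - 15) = (j - 1)/(j - 5)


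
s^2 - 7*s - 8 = (s - 8)*(s + 1)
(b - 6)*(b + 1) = b^2 - 5*b - 6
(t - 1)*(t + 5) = t^2 + 4*t - 5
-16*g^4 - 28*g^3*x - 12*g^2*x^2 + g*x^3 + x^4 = (-4*g + x)*(g + x)*(2*g + x)^2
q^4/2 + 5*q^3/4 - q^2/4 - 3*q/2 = q*(q/2 + 1)*(q - 1)*(q + 3/2)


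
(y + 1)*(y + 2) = y^2 + 3*y + 2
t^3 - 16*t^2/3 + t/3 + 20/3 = (t - 5)*(t - 4/3)*(t + 1)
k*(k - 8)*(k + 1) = k^3 - 7*k^2 - 8*k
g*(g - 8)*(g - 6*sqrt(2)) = g^3 - 6*sqrt(2)*g^2 - 8*g^2 + 48*sqrt(2)*g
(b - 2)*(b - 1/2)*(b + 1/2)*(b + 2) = b^4 - 17*b^2/4 + 1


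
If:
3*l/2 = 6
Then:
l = 4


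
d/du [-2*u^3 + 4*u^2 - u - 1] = -6*u^2 + 8*u - 1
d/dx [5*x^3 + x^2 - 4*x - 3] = 15*x^2 + 2*x - 4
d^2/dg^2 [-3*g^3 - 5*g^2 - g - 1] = -18*g - 10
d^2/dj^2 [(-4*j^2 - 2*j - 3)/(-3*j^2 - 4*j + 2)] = 2*(-30*j^3 + 153*j^2 + 144*j + 98)/(27*j^6 + 108*j^5 + 90*j^4 - 80*j^3 - 60*j^2 + 48*j - 8)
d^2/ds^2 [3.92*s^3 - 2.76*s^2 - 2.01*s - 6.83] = 23.52*s - 5.52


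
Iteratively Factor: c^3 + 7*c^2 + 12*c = (c + 4)*(c^2 + 3*c) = c*(c + 4)*(c + 3)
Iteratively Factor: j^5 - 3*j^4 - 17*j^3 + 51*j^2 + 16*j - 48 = (j - 4)*(j^4 + j^3 - 13*j^2 - j + 12) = (j - 4)*(j - 1)*(j^3 + 2*j^2 - 11*j - 12) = (j - 4)*(j - 1)*(j + 1)*(j^2 + j - 12) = (j - 4)*(j - 1)*(j + 1)*(j + 4)*(j - 3)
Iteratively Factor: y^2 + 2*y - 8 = (y + 4)*(y - 2)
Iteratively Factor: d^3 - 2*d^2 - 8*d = (d + 2)*(d^2 - 4*d) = d*(d + 2)*(d - 4)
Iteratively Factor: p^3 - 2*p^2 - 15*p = (p - 5)*(p^2 + 3*p) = p*(p - 5)*(p + 3)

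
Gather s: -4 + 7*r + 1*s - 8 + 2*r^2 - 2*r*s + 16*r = 2*r^2 + 23*r + s*(1 - 2*r) - 12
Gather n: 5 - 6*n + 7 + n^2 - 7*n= n^2 - 13*n + 12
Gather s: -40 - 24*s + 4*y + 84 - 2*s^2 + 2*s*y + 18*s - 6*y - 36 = -2*s^2 + s*(2*y - 6) - 2*y + 8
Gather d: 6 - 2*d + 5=11 - 2*d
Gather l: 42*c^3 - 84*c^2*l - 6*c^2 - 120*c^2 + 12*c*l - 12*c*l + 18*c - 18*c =42*c^3 - 84*c^2*l - 126*c^2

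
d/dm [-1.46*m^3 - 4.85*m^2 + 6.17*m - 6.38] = -4.38*m^2 - 9.7*m + 6.17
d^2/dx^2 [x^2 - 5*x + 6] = 2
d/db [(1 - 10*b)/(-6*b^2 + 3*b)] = (-20*b^2 + 4*b - 1)/(3*b^2*(4*b^2 - 4*b + 1))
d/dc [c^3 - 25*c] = 3*c^2 - 25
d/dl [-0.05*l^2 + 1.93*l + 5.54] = 1.93 - 0.1*l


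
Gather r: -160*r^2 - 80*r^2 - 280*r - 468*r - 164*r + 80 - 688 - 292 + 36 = -240*r^2 - 912*r - 864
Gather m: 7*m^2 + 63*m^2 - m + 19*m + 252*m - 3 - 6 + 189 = 70*m^2 + 270*m + 180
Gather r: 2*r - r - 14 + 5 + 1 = r - 8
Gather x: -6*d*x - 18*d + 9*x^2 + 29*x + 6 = -18*d + 9*x^2 + x*(29 - 6*d) + 6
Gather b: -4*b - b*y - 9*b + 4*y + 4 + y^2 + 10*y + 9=b*(-y - 13) + y^2 + 14*y + 13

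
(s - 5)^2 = s^2 - 10*s + 25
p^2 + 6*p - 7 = (p - 1)*(p + 7)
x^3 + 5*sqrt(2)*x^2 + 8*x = x*(x + sqrt(2))*(x + 4*sqrt(2))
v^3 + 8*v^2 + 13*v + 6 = (v + 1)^2*(v + 6)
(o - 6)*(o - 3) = o^2 - 9*o + 18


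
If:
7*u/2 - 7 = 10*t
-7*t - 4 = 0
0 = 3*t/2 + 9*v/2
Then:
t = -4/7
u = 18/49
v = 4/21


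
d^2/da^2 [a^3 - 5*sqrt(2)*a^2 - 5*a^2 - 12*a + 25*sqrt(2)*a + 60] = 6*a - 10*sqrt(2) - 10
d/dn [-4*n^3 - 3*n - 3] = -12*n^2 - 3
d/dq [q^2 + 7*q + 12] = 2*q + 7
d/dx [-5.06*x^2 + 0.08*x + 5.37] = 0.08 - 10.12*x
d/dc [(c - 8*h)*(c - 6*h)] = 2*c - 14*h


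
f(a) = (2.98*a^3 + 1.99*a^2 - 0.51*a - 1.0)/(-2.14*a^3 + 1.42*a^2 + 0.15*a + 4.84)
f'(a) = (6.42*a^2 - 2.84*a - 0.15)*(2.98*a^3 + 1.99*a^2 - 0.51*a - 1.0)/(-2.14*a^3 + 1.42*a^2 + 0.15*a + 4.84)^2 + (8.94*a^2 + 3.98*a - 0.51)/(-2.14*a^3 + 1.42*a^2 + 0.15*a + 4.84)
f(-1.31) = -0.30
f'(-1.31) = 0.44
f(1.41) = 5.65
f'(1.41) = 38.11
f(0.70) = 0.13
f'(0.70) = 1.38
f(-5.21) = -1.06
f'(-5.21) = 0.06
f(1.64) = -31.19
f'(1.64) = 671.18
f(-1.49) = -0.38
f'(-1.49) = 0.43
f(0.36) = -0.16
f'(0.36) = 0.43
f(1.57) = 49.77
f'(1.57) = 1992.57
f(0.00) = -0.21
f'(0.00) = -0.10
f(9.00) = -1.62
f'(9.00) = 0.03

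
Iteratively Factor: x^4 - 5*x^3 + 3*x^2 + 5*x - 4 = (x + 1)*(x^3 - 6*x^2 + 9*x - 4) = (x - 4)*(x + 1)*(x^2 - 2*x + 1) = (x - 4)*(x - 1)*(x + 1)*(x - 1)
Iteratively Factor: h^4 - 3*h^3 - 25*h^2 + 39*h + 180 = (h - 5)*(h^3 + 2*h^2 - 15*h - 36) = (h - 5)*(h + 3)*(h^2 - h - 12) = (h - 5)*(h + 3)^2*(h - 4)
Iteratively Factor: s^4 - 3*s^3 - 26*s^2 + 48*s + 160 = (s + 4)*(s^3 - 7*s^2 + 2*s + 40) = (s - 4)*(s + 4)*(s^2 - 3*s - 10) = (s - 5)*(s - 4)*(s + 4)*(s + 2)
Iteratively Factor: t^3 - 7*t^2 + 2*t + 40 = (t + 2)*(t^2 - 9*t + 20) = (t - 5)*(t + 2)*(t - 4)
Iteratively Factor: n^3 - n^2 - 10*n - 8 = (n - 4)*(n^2 + 3*n + 2) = (n - 4)*(n + 1)*(n + 2)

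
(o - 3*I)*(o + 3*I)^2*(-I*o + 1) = -I*o^4 + 4*o^3 - 6*I*o^2 + 36*o + 27*I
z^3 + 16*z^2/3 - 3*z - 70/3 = (z - 2)*(z + 7/3)*(z + 5)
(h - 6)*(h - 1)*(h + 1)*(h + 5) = h^4 - h^3 - 31*h^2 + h + 30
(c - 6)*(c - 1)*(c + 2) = c^3 - 5*c^2 - 8*c + 12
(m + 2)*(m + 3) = m^2 + 5*m + 6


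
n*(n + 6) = n^2 + 6*n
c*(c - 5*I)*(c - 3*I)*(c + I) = c^4 - 7*I*c^3 - 7*c^2 - 15*I*c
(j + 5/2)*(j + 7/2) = j^2 + 6*j + 35/4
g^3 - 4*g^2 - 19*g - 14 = (g - 7)*(g + 1)*(g + 2)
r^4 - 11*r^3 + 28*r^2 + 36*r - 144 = (r - 6)*(r - 4)*(r - 3)*(r + 2)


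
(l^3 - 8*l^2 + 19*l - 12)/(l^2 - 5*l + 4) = l - 3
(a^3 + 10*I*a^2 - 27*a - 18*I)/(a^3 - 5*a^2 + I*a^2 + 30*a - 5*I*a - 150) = (a^2 + 4*I*a - 3)/(a^2 - 5*a*(1 + I) + 25*I)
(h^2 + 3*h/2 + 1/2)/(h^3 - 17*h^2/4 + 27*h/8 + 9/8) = 4*(2*h^2 + 3*h + 1)/(8*h^3 - 34*h^2 + 27*h + 9)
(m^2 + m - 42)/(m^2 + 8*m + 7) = (m - 6)/(m + 1)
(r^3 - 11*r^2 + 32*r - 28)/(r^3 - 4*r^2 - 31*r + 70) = (r - 2)/(r + 5)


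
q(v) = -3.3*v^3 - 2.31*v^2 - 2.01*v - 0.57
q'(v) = -9.9*v^2 - 4.62*v - 2.01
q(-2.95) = 69.98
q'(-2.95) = -74.54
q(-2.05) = 22.27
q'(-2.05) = -34.14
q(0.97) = -7.70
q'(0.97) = -15.81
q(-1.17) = 3.90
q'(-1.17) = -10.16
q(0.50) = -2.56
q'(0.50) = -6.80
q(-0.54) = 0.36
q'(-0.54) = -2.40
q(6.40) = -973.13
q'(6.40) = -437.08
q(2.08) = -44.44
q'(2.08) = -54.45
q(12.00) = -6059.73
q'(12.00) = -1483.05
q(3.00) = -116.49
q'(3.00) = -104.97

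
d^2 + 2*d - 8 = (d - 2)*(d + 4)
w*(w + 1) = w^2 + w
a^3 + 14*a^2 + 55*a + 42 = (a + 1)*(a + 6)*(a + 7)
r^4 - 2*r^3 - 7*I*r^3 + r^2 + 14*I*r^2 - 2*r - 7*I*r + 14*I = (r - 2)*(r - 7*I)*(r - I)*(r + I)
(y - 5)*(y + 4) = y^2 - y - 20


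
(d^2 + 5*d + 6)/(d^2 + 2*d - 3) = (d + 2)/(d - 1)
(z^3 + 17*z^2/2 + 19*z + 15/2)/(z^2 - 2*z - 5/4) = 2*(z^2 + 8*z + 15)/(2*z - 5)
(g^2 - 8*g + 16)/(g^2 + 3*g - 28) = (g - 4)/(g + 7)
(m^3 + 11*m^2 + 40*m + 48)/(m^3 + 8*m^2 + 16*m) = (m + 3)/m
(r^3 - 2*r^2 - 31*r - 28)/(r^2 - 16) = (r^2 - 6*r - 7)/(r - 4)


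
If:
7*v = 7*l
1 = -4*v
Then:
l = -1/4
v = -1/4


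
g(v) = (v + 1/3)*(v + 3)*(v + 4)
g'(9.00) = 389.33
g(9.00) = 1456.00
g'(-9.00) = 125.33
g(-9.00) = -260.00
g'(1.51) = 43.32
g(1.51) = 45.81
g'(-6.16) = 37.82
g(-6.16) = -39.77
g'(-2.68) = -3.43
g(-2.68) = -0.99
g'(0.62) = 24.58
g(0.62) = 15.94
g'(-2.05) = -3.13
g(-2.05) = -3.18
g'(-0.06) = 13.46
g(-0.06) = 3.17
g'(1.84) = 51.48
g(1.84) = 61.43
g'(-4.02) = 3.85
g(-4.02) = -0.08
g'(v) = (v + 1/3)*(v + 3) + (v + 1/3)*(v + 4) + (v + 3)*(v + 4)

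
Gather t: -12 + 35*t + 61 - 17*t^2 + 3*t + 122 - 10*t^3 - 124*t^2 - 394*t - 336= -10*t^3 - 141*t^2 - 356*t - 165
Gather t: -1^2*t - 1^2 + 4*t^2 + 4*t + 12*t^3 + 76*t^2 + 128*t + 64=12*t^3 + 80*t^2 + 131*t + 63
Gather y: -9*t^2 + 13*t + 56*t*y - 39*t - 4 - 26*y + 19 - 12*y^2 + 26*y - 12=-9*t^2 + 56*t*y - 26*t - 12*y^2 + 3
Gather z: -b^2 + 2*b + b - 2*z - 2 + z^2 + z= -b^2 + 3*b + z^2 - z - 2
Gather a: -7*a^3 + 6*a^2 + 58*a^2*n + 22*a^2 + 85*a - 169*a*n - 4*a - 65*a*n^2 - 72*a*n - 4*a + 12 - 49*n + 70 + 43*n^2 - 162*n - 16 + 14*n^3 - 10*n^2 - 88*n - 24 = -7*a^3 + a^2*(58*n + 28) + a*(-65*n^2 - 241*n + 77) + 14*n^3 + 33*n^2 - 299*n + 42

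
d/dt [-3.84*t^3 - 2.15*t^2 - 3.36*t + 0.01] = -11.52*t^2 - 4.3*t - 3.36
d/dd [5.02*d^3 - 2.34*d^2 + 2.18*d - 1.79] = 15.06*d^2 - 4.68*d + 2.18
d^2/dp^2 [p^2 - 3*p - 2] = 2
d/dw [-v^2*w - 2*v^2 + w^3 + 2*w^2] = -v^2 + 3*w^2 + 4*w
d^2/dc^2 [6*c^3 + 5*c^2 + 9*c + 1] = 36*c + 10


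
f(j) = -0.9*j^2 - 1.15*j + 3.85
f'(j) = -1.8*j - 1.15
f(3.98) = -14.98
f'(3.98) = -8.31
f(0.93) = 2.00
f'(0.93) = -2.82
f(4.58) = -20.30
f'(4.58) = -9.39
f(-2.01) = 2.53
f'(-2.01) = 2.47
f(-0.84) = 4.18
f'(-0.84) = 0.36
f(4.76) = -22.02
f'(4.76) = -9.72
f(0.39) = 3.26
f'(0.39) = -1.85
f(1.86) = -1.40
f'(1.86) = -4.50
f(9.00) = -79.40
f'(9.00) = -17.35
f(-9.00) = -58.70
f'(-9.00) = 15.05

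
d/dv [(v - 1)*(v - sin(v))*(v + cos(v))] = (1 - v)*(v - sin(v))*(sin(v) - 1) + (1 - v)*(v + cos(v))*(cos(v) - 1) + (v - sin(v))*(v + cos(v))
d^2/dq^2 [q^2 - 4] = 2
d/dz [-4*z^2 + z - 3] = 1 - 8*z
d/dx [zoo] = 0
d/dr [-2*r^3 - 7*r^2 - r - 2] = -6*r^2 - 14*r - 1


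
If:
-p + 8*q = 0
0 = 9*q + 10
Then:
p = -80/9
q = -10/9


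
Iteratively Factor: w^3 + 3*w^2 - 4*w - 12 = (w + 3)*(w^2 - 4) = (w + 2)*(w + 3)*(w - 2)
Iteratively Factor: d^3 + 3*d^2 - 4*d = (d - 1)*(d^2 + 4*d) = d*(d - 1)*(d + 4)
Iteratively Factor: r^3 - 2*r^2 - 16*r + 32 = (r + 4)*(r^2 - 6*r + 8) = (r - 4)*(r + 4)*(r - 2)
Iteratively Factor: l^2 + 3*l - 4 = (l - 1)*(l + 4)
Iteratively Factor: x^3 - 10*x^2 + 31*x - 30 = (x - 3)*(x^2 - 7*x + 10) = (x - 5)*(x - 3)*(x - 2)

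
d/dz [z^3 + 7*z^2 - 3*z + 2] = 3*z^2 + 14*z - 3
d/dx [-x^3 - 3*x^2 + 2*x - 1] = -3*x^2 - 6*x + 2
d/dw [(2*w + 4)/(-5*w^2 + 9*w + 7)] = 2*(5*w^2 + 20*w - 11)/(25*w^4 - 90*w^3 + 11*w^2 + 126*w + 49)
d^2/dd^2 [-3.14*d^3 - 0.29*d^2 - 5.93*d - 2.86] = -18.84*d - 0.58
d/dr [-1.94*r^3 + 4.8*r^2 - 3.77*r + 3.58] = -5.82*r^2 + 9.6*r - 3.77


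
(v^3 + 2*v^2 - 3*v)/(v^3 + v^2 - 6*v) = (v - 1)/(v - 2)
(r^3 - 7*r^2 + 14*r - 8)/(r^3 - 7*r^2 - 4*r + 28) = (r^2 - 5*r + 4)/(r^2 - 5*r - 14)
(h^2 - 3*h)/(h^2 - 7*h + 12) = h/(h - 4)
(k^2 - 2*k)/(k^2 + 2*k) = (k - 2)/(k + 2)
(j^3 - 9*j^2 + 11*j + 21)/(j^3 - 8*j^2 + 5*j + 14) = (j - 3)/(j - 2)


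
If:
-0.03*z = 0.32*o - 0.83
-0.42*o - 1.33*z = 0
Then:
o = 2.67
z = -0.84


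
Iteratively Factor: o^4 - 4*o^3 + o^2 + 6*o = (o - 3)*(o^3 - o^2 - 2*o) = (o - 3)*(o + 1)*(o^2 - 2*o) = o*(o - 3)*(o + 1)*(o - 2)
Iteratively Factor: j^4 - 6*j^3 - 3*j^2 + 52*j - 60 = (j - 5)*(j^3 - j^2 - 8*j + 12) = (j - 5)*(j - 2)*(j^2 + j - 6) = (j - 5)*(j - 2)^2*(j + 3)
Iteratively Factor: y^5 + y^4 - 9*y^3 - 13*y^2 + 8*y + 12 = (y + 2)*(y^4 - y^3 - 7*y^2 + y + 6) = (y + 2)^2*(y^3 - 3*y^2 - y + 3) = (y - 3)*(y + 2)^2*(y^2 - 1) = (y - 3)*(y + 1)*(y + 2)^2*(y - 1)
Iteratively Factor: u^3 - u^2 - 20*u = (u)*(u^2 - u - 20) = u*(u + 4)*(u - 5)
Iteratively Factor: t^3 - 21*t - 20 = (t + 4)*(t^2 - 4*t - 5) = (t + 1)*(t + 4)*(t - 5)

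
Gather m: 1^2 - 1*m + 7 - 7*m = 8 - 8*m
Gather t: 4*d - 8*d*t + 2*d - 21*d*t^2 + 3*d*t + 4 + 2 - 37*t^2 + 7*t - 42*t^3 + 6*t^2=6*d - 42*t^3 + t^2*(-21*d - 31) + t*(7 - 5*d) + 6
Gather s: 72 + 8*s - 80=8*s - 8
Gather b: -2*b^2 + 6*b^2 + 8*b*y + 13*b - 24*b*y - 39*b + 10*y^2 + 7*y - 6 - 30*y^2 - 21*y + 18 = 4*b^2 + b*(-16*y - 26) - 20*y^2 - 14*y + 12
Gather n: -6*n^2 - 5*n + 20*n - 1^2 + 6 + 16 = -6*n^2 + 15*n + 21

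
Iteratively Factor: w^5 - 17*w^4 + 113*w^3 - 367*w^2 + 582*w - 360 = (w - 5)*(w^4 - 12*w^3 + 53*w^2 - 102*w + 72) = (w - 5)*(w - 4)*(w^3 - 8*w^2 + 21*w - 18) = (w - 5)*(w - 4)*(w - 3)*(w^2 - 5*w + 6) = (w - 5)*(w - 4)*(w - 3)^2*(w - 2)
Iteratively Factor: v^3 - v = (v - 1)*(v^2 + v) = (v - 1)*(v + 1)*(v)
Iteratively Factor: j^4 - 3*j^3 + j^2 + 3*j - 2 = (j - 1)*(j^3 - 2*j^2 - j + 2) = (j - 2)*(j - 1)*(j^2 - 1) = (j - 2)*(j - 1)^2*(j + 1)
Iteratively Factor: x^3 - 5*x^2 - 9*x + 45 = (x + 3)*(x^2 - 8*x + 15) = (x - 3)*(x + 3)*(x - 5)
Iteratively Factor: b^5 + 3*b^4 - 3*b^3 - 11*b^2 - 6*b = (b + 1)*(b^4 + 2*b^3 - 5*b^2 - 6*b) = b*(b + 1)*(b^3 + 2*b^2 - 5*b - 6) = b*(b + 1)^2*(b^2 + b - 6) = b*(b + 1)^2*(b + 3)*(b - 2)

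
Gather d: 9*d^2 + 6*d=9*d^2 + 6*d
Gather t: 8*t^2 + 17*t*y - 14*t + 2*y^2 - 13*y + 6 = 8*t^2 + t*(17*y - 14) + 2*y^2 - 13*y + 6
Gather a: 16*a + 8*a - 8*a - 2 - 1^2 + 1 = 16*a - 2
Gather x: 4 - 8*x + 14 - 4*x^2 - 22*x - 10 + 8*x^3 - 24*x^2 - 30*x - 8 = 8*x^3 - 28*x^2 - 60*x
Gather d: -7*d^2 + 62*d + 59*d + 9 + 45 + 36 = -7*d^2 + 121*d + 90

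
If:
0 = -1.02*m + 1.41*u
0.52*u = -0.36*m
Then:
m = 0.00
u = 0.00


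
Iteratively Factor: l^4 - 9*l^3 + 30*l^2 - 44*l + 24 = (l - 2)*(l^3 - 7*l^2 + 16*l - 12) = (l - 2)^2*(l^2 - 5*l + 6) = (l - 3)*(l - 2)^2*(l - 2)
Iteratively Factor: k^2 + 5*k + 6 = (k + 3)*(k + 2)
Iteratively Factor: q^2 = (q)*(q)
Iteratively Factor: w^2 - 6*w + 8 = (w - 4)*(w - 2)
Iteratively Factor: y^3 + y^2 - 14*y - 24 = (y + 3)*(y^2 - 2*y - 8) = (y - 4)*(y + 3)*(y + 2)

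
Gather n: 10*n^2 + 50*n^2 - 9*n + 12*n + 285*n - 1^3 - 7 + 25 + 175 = 60*n^2 + 288*n + 192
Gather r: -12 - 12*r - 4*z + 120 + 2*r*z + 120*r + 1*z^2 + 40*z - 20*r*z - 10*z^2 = r*(108 - 18*z) - 9*z^2 + 36*z + 108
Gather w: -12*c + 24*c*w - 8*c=24*c*w - 20*c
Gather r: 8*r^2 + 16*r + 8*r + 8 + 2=8*r^2 + 24*r + 10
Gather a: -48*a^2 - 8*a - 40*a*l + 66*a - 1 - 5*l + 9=-48*a^2 + a*(58 - 40*l) - 5*l + 8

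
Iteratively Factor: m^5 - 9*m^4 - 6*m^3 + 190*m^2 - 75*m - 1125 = (m - 5)*(m^4 - 4*m^3 - 26*m^2 + 60*m + 225) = (m - 5)^2*(m^3 + m^2 - 21*m - 45) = (m - 5)^2*(m + 3)*(m^2 - 2*m - 15) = (m - 5)^2*(m + 3)^2*(m - 5)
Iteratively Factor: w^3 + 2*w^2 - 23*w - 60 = (w - 5)*(w^2 + 7*w + 12) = (w - 5)*(w + 4)*(w + 3)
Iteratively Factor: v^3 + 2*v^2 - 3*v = (v + 3)*(v^2 - v) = (v - 1)*(v + 3)*(v)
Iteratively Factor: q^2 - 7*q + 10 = (q - 5)*(q - 2)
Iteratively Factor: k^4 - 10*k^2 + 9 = (k - 1)*(k^3 + k^2 - 9*k - 9) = (k - 3)*(k - 1)*(k^2 + 4*k + 3) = (k - 3)*(k - 1)*(k + 3)*(k + 1)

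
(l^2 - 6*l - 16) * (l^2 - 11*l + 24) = l^4 - 17*l^3 + 74*l^2 + 32*l - 384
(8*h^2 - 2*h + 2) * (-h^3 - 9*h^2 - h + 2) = -8*h^5 - 70*h^4 + 8*h^3 - 6*h + 4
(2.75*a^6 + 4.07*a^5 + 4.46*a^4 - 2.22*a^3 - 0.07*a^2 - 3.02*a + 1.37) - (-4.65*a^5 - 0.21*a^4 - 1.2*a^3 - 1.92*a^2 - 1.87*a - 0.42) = 2.75*a^6 + 8.72*a^5 + 4.67*a^4 - 1.02*a^3 + 1.85*a^2 - 1.15*a + 1.79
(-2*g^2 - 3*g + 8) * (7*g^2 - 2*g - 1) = -14*g^4 - 17*g^3 + 64*g^2 - 13*g - 8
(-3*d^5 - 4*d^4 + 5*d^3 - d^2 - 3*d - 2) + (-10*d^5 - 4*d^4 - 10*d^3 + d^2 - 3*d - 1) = -13*d^5 - 8*d^4 - 5*d^3 - 6*d - 3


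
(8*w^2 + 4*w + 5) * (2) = 16*w^2 + 8*w + 10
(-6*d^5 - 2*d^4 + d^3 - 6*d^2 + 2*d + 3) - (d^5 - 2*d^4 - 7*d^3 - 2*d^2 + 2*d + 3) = -7*d^5 + 8*d^3 - 4*d^2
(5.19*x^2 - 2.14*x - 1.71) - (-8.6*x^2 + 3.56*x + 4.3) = 13.79*x^2 - 5.7*x - 6.01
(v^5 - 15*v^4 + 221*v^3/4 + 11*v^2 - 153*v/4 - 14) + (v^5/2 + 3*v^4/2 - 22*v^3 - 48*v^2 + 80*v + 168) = 3*v^5/2 - 27*v^4/2 + 133*v^3/4 - 37*v^2 + 167*v/4 + 154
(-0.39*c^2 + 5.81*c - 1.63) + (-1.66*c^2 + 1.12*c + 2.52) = -2.05*c^2 + 6.93*c + 0.89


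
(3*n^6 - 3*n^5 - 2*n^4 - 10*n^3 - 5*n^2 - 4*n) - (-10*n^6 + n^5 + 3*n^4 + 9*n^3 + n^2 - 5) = 13*n^6 - 4*n^5 - 5*n^4 - 19*n^3 - 6*n^2 - 4*n + 5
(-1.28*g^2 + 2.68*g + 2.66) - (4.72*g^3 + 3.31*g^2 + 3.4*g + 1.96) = -4.72*g^3 - 4.59*g^2 - 0.72*g + 0.7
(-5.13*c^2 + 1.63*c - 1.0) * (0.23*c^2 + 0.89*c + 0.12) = -1.1799*c^4 - 4.1908*c^3 + 0.6051*c^2 - 0.6944*c - 0.12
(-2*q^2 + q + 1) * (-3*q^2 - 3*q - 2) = 6*q^4 + 3*q^3 - 2*q^2 - 5*q - 2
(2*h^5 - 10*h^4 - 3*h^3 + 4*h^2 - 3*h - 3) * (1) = 2*h^5 - 10*h^4 - 3*h^3 + 4*h^2 - 3*h - 3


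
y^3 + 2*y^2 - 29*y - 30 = (y - 5)*(y + 1)*(y + 6)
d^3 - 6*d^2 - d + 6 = (d - 6)*(d - 1)*(d + 1)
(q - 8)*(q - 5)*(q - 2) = q^3 - 15*q^2 + 66*q - 80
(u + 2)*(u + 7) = u^2 + 9*u + 14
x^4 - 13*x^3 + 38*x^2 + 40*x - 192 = (x - 8)*(x - 4)*(x - 3)*(x + 2)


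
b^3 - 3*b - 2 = (b - 2)*(b + 1)^2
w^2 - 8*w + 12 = (w - 6)*(w - 2)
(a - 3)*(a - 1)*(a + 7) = a^3 + 3*a^2 - 25*a + 21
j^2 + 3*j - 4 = (j - 1)*(j + 4)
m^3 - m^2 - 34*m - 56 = (m - 7)*(m + 2)*(m + 4)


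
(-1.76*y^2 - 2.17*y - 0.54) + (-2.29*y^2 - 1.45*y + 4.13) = -4.05*y^2 - 3.62*y + 3.59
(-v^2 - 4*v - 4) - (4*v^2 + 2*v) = -5*v^2 - 6*v - 4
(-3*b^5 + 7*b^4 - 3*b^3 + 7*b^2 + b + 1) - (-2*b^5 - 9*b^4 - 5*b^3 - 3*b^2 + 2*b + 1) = -b^5 + 16*b^4 + 2*b^3 + 10*b^2 - b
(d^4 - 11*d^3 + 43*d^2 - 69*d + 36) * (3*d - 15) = 3*d^5 - 48*d^4 + 294*d^3 - 852*d^2 + 1143*d - 540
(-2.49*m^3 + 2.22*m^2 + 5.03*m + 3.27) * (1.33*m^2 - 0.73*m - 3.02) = -3.3117*m^5 + 4.7703*m^4 + 12.5891*m^3 - 6.0272*m^2 - 17.5777*m - 9.8754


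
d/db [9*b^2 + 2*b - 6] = 18*b + 2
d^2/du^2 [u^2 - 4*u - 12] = 2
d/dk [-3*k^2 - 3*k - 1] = -6*k - 3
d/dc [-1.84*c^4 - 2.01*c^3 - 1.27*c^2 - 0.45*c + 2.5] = -7.36*c^3 - 6.03*c^2 - 2.54*c - 0.45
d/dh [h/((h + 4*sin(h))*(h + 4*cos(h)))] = (-4*sqrt(2)*h^2*cos(h + pi/4) - h^2 - 16*h*cos(2*h) + 8*sin(2*h))/((h + 4*sin(h))^2*(h + 4*cos(h))^2)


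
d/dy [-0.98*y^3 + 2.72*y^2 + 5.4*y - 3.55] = -2.94*y^2 + 5.44*y + 5.4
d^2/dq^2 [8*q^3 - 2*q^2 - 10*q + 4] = 48*q - 4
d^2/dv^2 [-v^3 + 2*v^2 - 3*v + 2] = 4 - 6*v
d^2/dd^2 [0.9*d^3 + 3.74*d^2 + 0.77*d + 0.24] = 5.4*d + 7.48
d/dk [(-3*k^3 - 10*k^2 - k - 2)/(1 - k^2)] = (3*k^4 - 10*k^2 - 24*k - 1)/(k^4 - 2*k^2 + 1)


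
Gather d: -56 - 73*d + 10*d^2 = 10*d^2 - 73*d - 56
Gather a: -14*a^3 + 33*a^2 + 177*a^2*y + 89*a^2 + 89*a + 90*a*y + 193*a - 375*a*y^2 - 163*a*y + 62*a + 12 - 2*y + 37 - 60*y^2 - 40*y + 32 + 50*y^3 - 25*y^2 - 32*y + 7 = -14*a^3 + a^2*(177*y + 122) + a*(-375*y^2 - 73*y + 344) + 50*y^3 - 85*y^2 - 74*y + 88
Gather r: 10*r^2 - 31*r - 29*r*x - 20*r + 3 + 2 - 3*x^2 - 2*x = 10*r^2 + r*(-29*x - 51) - 3*x^2 - 2*x + 5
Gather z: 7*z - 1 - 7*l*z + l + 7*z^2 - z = l + 7*z^2 + z*(6 - 7*l) - 1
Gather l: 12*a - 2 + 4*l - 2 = 12*a + 4*l - 4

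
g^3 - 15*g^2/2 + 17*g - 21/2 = (g - 7/2)*(g - 3)*(g - 1)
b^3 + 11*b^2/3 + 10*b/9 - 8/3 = (b - 2/3)*(b + 4/3)*(b + 3)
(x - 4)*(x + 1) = x^2 - 3*x - 4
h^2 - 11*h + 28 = (h - 7)*(h - 4)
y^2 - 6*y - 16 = (y - 8)*(y + 2)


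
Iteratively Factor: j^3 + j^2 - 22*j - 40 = (j + 2)*(j^2 - j - 20) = (j - 5)*(j + 2)*(j + 4)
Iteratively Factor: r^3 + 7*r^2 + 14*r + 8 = (r + 2)*(r^2 + 5*r + 4) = (r + 1)*(r + 2)*(r + 4)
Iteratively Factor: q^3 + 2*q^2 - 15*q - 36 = (q + 3)*(q^2 - q - 12) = (q + 3)^2*(q - 4)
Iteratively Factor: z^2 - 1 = (z - 1)*(z + 1)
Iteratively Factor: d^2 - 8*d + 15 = (d - 5)*(d - 3)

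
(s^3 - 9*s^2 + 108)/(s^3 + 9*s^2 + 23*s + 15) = (s^2 - 12*s + 36)/(s^2 + 6*s + 5)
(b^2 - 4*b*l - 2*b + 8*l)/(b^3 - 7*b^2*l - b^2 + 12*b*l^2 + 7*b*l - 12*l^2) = (b - 2)/(b^2 - 3*b*l - b + 3*l)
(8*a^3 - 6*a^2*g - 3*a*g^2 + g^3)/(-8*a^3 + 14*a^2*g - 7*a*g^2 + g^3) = (-2*a - g)/(2*a - g)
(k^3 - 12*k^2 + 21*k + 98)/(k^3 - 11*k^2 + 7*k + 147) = (k + 2)/(k + 3)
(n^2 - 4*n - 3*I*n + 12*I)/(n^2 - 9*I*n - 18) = (n - 4)/(n - 6*I)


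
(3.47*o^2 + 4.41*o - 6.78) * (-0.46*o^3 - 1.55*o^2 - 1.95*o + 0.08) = -1.5962*o^5 - 7.4071*o^4 - 10.4832*o^3 + 2.1871*o^2 + 13.5738*o - 0.5424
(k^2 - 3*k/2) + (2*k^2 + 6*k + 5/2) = 3*k^2 + 9*k/2 + 5/2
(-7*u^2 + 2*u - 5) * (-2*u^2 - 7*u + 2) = 14*u^4 + 45*u^3 - 18*u^2 + 39*u - 10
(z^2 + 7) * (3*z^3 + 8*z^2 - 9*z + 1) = 3*z^5 + 8*z^4 + 12*z^3 + 57*z^2 - 63*z + 7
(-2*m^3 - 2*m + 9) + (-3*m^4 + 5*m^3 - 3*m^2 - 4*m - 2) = -3*m^4 + 3*m^3 - 3*m^2 - 6*m + 7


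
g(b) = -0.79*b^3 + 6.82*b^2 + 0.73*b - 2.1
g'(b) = -2.37*b^2 + 13.64*b + 0.73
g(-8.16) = 875.29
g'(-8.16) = -268.38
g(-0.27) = -1.78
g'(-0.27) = -3.13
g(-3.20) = 91.29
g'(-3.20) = -67.19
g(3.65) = 53.01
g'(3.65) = 18.94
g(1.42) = 10.43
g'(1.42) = 15.32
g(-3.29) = 97.45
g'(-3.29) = -69.80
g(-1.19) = 8.02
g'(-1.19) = -18.86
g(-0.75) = 1.52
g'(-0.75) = -10.83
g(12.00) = -376.38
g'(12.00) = -176.87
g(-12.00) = 2336.34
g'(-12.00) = -504.23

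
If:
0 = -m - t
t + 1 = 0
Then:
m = 1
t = -1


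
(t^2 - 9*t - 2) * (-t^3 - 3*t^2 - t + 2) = -t^5 + 6*t^4 + 28*t^3 + 17*t^2 - 16*t - 4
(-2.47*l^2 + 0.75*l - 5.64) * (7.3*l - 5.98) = -18.031*l^3 + 20.2456*l^2 - 45.657*l + 33.7272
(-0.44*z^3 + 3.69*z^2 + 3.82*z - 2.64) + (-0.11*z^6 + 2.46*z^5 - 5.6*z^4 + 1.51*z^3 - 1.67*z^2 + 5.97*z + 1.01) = -0.11*z^6 + 2.46*z^5 - 5.6*z^4 + 1.07*z^3 + 2.02*z^2 + 9.79*z - 1.63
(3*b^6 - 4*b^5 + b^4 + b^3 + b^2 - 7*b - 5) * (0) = 0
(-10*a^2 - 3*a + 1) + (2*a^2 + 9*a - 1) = -8*a^2 + 6*a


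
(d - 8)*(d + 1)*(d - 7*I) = d^3 - 7*d^2 - 7*I*d^2 - 8*d + 49*I*d + 56*I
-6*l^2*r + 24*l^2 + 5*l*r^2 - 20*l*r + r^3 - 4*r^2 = (-l + r)*(6*l + r)*(r - 4)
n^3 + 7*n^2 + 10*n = n*(n + 2)*(n + 5)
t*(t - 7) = t^2 - 7*t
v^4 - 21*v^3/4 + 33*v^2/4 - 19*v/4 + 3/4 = (v - 3)*(v - 1)^2*(v - 1/4)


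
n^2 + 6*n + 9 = (n + 3)^2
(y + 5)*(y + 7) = y^2 + 12*y + 35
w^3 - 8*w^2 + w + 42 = (w - 7)*(w - 3)*(w + 2)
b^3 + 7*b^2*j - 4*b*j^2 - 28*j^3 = (b - 2*j)*(b + 2*j)*(b + 7*j)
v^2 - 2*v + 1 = (v - 1)^2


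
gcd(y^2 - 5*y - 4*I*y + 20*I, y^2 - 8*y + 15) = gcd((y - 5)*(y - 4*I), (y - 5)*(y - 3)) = y - 5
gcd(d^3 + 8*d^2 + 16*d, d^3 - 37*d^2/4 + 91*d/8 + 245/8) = 1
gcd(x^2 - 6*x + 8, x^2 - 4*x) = x - 4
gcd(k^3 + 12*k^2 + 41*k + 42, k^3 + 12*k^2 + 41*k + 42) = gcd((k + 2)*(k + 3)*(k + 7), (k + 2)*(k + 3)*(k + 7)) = k^3 + 12*k^2 + 41*k + 42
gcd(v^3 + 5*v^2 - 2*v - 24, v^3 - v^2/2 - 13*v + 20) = v^2 + 2*v - 8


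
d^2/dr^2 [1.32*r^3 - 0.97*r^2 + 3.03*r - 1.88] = 7.92*r - 1.94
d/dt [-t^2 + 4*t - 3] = 4 - 2*t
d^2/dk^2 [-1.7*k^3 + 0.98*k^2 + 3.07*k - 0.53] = 1.96 - 10.2*k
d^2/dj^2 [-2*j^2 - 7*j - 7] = -4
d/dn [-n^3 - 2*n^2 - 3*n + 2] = -3*n^2 - 4*n - 3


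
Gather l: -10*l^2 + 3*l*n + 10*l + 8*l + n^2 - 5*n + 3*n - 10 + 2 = -10*l^2 + l*(3*n + 18) + n^2 - 2*n - 8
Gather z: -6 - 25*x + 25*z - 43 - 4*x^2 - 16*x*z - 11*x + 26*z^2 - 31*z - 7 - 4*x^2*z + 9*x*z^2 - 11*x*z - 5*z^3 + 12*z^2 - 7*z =-4*x^2 - 36*x - 5*z^3 + z^2*(9*x + 38) + z*(-4*x^2 - 27*x - 13) - 56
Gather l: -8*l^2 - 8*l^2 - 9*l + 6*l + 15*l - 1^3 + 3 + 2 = -16*l^2 + 12*l + 4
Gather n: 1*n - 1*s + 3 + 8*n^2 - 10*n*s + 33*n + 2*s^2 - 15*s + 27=8*n^2 + n*(34 - 10*s) + 2*s^2 - 16*s + 30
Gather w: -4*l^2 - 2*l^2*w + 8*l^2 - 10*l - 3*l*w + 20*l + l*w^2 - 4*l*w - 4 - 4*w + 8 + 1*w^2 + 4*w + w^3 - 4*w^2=4*l^2 + 10*l + w^3 + w^2*(l - 3) + w*(-2*l^2 - 7*l) + 4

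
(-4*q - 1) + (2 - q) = 1 - 5*q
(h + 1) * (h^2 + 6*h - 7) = h^3 + 7*h^2 - h - 7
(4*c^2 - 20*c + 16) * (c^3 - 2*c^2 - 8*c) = 4*c^5 - 28*c^4 + 24*c^3 + 128*c^2 - 128*c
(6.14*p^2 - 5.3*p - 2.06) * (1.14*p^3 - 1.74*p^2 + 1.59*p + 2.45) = 6.9996*p^5 - 16.7256*p^4 + 16.6362*p^3 + 10.2004*p^2 - 16.2604*p - 5.047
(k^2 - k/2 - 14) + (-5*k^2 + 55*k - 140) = -4*k^2 + 109*k/2 - 154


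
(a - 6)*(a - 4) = a^2 - 10*a + 24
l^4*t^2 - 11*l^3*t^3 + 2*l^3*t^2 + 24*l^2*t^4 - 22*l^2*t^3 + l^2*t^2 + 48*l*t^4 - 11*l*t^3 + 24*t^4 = (l - 8*t)*(l - 3*t)*(l*t + t)^2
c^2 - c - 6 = (c - 3)*(c + 2)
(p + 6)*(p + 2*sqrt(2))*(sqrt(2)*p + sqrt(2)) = sqrt(2)*p^3 + 4*p^2 + 7*sqrt(2)*p^2 + 6*sqrt(2)*p + 28*p + 24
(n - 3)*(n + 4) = n^2 + n - 12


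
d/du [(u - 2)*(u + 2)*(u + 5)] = 3*u^2 + 10*u - 4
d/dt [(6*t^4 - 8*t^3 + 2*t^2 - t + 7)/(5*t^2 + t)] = (60*t^5 - 22*t^4 - 16*t^3 + 7*t^2 - 70*t - 7)/(t^2*(25*t^2 + 10*t + 1))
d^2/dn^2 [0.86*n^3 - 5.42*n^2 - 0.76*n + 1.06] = 5.16*n - 10.84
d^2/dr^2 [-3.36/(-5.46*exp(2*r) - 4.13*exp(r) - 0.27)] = (3.36*(10.92*exp(r) + 4.13)*(21.84*exp(r) + 8.26)*exp(r) - (73.3824*exp(r) + 13.8768)*(5.46*exp(2*r) + 4.13*exp(r) + 0.27))*exp(r)/(5.46*exp(2*r) + 4.13*exp(r) + 0.27)^3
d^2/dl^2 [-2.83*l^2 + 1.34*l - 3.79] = -5.66000000000000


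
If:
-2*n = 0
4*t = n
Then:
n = 0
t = 0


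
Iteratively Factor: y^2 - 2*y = (y - 2)*(y)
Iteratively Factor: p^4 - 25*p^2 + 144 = (p - 4)*(p^3 + 4*p^2 - 9*p - 36) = (p - 4)*(p + 3)*(p^2 + p - 12) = (p - 4)*(p + 3)*(p + 4)*(p - 3)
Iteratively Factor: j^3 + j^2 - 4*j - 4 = (j + 1)*(j^2 - 4) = (j - 2)*(j + 1)*(j + 2)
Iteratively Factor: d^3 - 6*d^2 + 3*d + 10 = (d - 5)*(d^2 - d - 2) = (d - 5)*(d - 2)*(d + 1)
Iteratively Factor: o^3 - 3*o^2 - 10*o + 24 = (o - 4)*(o^2 + o - 6) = (o - 4)*(o + 3)*(o - 2)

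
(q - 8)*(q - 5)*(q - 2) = q^3 - 15*q^2 + 66*q - 80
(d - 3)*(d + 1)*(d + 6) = d^3 + 4*d^2 - 15*d - 18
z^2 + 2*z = z*(z + 2)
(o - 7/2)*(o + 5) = o^2 + 3*o/2 - 35/2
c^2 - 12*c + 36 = (c - 6)^2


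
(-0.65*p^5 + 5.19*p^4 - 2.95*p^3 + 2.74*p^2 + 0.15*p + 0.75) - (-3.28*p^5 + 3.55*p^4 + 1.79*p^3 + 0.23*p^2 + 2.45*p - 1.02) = 2.63*p^5 + 1.64*p^4 - 4.74*p^3 + 2.51*p^2 - 2.3*p + 1.77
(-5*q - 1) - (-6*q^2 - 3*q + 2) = 6*q^2 - 2*q - 3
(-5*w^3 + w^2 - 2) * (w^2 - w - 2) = -5*w^5 + 6*w^4 + 9*w^3 - 4*w^2 + 2*w + 4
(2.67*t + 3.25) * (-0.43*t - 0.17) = -1.1481*t^2 - 1.8514*t - 0.5525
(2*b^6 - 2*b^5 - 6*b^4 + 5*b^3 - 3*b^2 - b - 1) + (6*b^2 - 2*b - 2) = 2*b^6 - 2*b^5 - 6*b^4 + 5*b^3 + 3*b^2 - 3*b - 3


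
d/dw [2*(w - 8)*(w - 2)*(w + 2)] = 6*w^2 - 32*w - 8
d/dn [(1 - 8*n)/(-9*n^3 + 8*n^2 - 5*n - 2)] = (-144*n^3 + 91*n^2 - 16*n + 21)/(81*n^6 - 144*n^5 + 154*n^4 - 44*n^3 - 7*n^2 + 20*n + 4)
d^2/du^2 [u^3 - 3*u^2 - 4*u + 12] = 6*u - 6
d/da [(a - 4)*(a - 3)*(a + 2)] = 3*a^2 - 10*a - 2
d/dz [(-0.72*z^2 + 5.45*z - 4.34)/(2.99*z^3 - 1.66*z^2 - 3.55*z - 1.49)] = (2.1528*z^4 - 32.591*z^3 + 50.5328*z^2 - 12.2632*z - 23.5275)/(8.9401*z^6 - 9.9268*z^5 - 18.4734*z^4 + 2.8758*z^3 + 17.5493*z^2 + 10.579*z + 2.2201)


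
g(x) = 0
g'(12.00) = 0.00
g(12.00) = 0.00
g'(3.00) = 0.00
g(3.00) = 0.00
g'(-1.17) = 0.00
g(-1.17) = 0.00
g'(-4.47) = 0.00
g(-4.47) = 0.00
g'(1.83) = 0.00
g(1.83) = 0.00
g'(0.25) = 0.00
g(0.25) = 0.00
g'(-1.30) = 0.00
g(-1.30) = 0.00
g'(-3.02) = 0.00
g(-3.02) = 0.00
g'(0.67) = 0.00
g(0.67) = 0.00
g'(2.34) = 0.00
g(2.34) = 0.00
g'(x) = 0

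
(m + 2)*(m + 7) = m^2 + 9*m + 14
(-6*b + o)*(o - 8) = -6*b*o + 48*b + o^2 - 8*o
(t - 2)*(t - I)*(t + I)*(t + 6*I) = t^4 - 2*t^3 + 6*I*t^3 + t^2 - 12*I*t^2 - 2*t + 6*I*t - 12*I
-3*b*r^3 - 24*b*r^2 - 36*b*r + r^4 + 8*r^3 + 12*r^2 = r*(-3*b + r)*(r + 2)*(r + 6)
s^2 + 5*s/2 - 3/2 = (s - 1/2)*(s + 3)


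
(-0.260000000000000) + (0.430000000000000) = 0.170000000000000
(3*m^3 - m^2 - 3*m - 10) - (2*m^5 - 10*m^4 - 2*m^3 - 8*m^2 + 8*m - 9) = -2*m^5 + 10*m^4 + 5*m^3 + 7*m^2 - 11*m - 1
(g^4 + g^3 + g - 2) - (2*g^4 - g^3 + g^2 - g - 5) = -g^4 + 2*g^3 - g^2 + 2*g + 3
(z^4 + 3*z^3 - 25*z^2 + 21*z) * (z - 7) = z^5 - 4*z^4 - 46*z^3 + 196*z^2 - 147*z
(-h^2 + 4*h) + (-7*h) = -h^2 - 3*h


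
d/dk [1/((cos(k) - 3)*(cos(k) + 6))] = (2*cos(k) + 3)*sin(k)/((cos(k) - 3)^2*(cos(k) + 6)^2)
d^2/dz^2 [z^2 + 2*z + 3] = 2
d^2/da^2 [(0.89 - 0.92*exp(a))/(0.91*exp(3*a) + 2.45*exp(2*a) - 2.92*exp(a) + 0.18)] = (-3.047408*exp(6*a) + 0.479661000000007*exp(5*a) + 6.52600900000001*exp(4*a) + 12.016452*exp(3*a) - 17.978898*exp(2*a) + 5.534984*exp(a) + 0.437976)*exp(a)/(0.753571*exp(9*a) + 6.086535*exp(8*a) + 9.13266900000001*exp(7*a) - 23.907541*exp(6*a) - 26.896968*exp(5*a) + 63.040614*exp(4*a) - 32.534956*exp(3*a) + 4.842396*exp(2*a) - 0.283824*exp(a) + 0.005832)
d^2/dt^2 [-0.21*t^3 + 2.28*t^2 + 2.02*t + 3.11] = 4.56 - 1.26*t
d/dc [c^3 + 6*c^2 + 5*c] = 3*c^2 + 12*c + 5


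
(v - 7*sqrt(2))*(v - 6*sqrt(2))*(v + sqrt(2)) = v^3 - 12*sqrt(2)*v^2 + 58*v + 84*sqrt(2)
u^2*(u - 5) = u^3 - 5*u^2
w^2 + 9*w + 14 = (w + 2)*(w + 7)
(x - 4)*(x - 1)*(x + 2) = x^3 - 3*x^2 - 6*x + 8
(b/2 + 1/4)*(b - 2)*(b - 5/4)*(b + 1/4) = b^4/2 - 5*b^3/4 + 3*b^2/32 + 47*b/64 + 5/32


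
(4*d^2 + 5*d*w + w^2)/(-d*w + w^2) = (4*d^2 + 5*d*w + w^2)/(w*(-d + w))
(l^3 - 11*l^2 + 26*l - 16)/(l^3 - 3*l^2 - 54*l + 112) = (l - 1)/(l + 7)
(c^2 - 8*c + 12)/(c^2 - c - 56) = (-c^2 + 8*c - 12)/(-c^2 + c + 56)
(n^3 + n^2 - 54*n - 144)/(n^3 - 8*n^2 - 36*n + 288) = (n + 3)/(n - 6)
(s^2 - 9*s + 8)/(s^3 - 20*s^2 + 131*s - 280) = (s - 1)/(s^2 - 12*s + 35)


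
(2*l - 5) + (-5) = 2*l - 10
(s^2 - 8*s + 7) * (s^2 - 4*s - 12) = s^4 - 12*s^3 + 27*s^2 + 68*s - 84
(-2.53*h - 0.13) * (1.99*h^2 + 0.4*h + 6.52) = -5.0347*h^3 - 1.2707*h^2 - 16.5476*h - 0.8476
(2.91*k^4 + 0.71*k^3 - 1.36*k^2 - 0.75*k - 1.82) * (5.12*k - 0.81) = 14.8992*k^5 + 1.2781*k^4 - 7.5383*k^3 - 2.7384*k^2 - 8.7109*k + 1.4742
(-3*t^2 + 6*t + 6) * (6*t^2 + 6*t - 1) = -18*t^4 + 18*t^3 + 75*t^2 + 30*t - 6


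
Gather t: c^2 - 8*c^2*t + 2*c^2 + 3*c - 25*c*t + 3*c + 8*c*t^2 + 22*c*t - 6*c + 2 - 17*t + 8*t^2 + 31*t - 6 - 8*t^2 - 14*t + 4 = 3*c^2 + 8*c*t^2 + t*(-8*c^2 - 3*c)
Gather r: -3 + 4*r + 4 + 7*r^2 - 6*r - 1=7*r^2 - 2*r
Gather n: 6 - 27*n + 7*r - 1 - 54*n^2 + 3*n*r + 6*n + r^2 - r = -54*n^2 + n*(3*r - 21) + r^2 + 6*r + 5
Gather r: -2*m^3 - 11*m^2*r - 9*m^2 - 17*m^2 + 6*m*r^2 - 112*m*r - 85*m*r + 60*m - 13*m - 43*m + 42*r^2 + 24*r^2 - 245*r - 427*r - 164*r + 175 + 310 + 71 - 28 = -2*m^3 - 26*m^2 + 4*m + r^2*(6*m + 66) + r*(-11*m^2 - 197*m - 836) + 528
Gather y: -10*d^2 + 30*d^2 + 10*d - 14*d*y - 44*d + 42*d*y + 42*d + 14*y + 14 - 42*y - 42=20*d^2 + 8*d + y*(28*d - 28) - 28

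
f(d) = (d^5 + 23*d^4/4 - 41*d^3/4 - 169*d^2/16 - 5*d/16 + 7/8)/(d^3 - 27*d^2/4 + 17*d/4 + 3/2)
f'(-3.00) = 1.37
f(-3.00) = -4.10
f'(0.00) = -1.86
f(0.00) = 0.58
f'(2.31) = -13.84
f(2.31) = -3.79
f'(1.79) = -10.20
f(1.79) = 2.20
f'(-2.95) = 1.41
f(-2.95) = -4.03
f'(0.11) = -2.13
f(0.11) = 0.37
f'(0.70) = -24.56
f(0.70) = -4.29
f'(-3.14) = 1.25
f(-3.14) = -4.29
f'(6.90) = -472.83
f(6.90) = 653.27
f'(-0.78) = 1.25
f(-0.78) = -0.22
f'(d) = (-3*d^2 + 27*d/2 - 17/4)*(d^5 + 23*d^4/4 - 41*d^3/4 - 169*d^2/16 - 5*d/16 + 7/8)/(d^3 - 27*d^2/4 + 17*d/4 + 3/2)^2 + (5*d^4 + 23*d^3 - 123*d^2/4 - 169*d/8 - 5/16)/(d^3 - 27*d^2/4 + 17*d/4 + 3/2)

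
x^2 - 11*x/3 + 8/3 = (x - 8/3)*(x - 1)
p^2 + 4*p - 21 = (p - 3)*(p + 7)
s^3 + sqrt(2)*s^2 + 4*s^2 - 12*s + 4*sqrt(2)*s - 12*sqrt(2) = (s - 2)*(s + 6)*(s + sqrt(2))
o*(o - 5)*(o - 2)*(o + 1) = o^4 - 6*o^3 + 3*o^2 + 10*o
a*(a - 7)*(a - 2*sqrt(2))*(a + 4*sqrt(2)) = a^4 - 7*a^3 + 2*sqrt(2)*a^3 - 14*sqrt(2)*a^2 - 16*a^2 + 112*a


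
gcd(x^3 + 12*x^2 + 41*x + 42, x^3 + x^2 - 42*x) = x + 7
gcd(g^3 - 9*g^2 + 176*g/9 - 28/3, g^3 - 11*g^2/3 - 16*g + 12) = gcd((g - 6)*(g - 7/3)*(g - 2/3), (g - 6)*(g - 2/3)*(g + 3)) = g^2 - 20*g/3 + 4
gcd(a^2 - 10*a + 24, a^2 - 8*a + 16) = a - 4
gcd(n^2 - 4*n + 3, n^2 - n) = n - 1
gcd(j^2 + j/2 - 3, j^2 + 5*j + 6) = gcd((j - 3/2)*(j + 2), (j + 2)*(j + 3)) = j + 2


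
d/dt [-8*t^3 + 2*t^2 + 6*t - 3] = -24*t^2 + 4*t + 6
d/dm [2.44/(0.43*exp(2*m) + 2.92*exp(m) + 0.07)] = (-2.0984*exp(m) - 7.1248)*exp(m)/(0.43*exp(2*m) + 2.92*exp(m) + 0.07)^2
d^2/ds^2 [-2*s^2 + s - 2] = -4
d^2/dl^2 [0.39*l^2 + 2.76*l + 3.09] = 0.780000000000000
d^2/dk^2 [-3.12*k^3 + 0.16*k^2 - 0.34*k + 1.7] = 0.32 - 18.72*k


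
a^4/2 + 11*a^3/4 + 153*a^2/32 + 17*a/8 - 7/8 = (a/2 + 1)*(a - 1/4)*(a + 7/4)*(a + 2)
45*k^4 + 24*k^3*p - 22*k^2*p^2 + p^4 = (-3*k + p)^2*(k + p)*(5*k + p)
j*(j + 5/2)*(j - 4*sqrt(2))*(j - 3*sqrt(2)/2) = j^4 - 11*sqrt(2)*j^3/2 + 5*j^3/2 - 55*sqrt(2)*j^2/4 + 12*j^2 + 30*j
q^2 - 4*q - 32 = (q - 8)*(q + 4)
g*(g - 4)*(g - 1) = g^3 - 5*g^2 + 4*g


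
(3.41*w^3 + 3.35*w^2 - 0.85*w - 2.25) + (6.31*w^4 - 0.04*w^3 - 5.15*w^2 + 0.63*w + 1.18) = 6.31*w^4 + 3.37*w^3 - 1.8*w^2 - 0.22*w - 1.07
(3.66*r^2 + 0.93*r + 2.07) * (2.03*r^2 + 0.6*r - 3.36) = 7.4298*r^4 + 4.0839*r^3 - 7.5375*r^2 - 1.8828*r - 6.9552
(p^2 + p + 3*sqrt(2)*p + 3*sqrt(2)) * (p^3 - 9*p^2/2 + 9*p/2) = p^5 - 7*p^4/2 + 3*sqrt(2)*p^4 - 21*sqrt(2)*p^3/2 + 9*p^2/2 + 27*sqrt(2)*p/2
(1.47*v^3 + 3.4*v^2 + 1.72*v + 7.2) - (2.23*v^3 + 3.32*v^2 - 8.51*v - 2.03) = -0.76*v^3 + 0.0800000000000001*v^2 + 10.23*v + 9.23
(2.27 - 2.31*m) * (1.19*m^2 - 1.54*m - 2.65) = -2.7489*m^3 + 6.2587*m^2 + 2.6257*m - 6.0155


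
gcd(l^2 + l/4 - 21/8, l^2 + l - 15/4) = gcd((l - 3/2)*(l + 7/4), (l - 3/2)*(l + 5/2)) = l - 3/2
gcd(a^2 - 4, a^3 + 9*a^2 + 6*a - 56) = a - 2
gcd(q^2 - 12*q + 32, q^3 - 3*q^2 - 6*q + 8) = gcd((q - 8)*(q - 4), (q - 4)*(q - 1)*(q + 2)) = q - 4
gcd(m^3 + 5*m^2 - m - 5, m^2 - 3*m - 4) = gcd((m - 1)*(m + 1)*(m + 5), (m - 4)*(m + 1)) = m + 1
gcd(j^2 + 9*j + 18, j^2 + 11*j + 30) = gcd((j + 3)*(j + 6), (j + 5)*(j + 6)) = j + 6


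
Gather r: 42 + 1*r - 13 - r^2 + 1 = -r^2 + r + 30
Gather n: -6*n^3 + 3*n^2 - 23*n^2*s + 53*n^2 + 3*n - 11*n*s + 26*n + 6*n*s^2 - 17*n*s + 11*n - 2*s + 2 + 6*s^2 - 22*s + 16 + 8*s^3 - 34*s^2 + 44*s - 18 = -6*n^3 + n^2*(56 - 23*s) + n*(6*s^2 - 28*s + 40) + 8*s^3 - 28*s^2 + 20*s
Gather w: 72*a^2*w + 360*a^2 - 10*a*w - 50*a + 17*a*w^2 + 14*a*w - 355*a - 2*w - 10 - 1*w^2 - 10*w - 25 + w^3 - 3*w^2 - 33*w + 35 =360*a^2 - 405*a + w^3 + w^2*(17*a - 4) + w*(72*a^2 + 4*a - 45)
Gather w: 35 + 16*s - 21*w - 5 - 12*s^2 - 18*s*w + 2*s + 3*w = -12*s^2 + 18*s + w*(-18*s - 18) + 30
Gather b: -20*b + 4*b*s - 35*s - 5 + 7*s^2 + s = b*(4*s - 20) + 7*s^2 - 34*s - 5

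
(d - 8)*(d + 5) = d^2 - 3*d - 40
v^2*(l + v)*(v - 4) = l*v^3 - 4*l*v^2 + v^4 - 4*v^3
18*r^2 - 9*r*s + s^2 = (-6*r + s)*(-3*r + s)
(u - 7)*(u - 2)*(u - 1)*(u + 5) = u^4 - 5*u^3 - 27*u^2 + 101*u - 70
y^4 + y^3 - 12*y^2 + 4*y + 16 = (y - 2)^2*(y + 1)*(y + 4)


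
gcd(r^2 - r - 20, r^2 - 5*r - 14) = 1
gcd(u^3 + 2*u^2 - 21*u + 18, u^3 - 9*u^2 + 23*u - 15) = u^2 - 4*u + 3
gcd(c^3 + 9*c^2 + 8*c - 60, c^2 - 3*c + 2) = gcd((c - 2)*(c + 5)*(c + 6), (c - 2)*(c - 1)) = c - 2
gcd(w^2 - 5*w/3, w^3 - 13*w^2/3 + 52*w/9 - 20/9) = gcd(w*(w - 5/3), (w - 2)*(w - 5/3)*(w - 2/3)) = w - 5/3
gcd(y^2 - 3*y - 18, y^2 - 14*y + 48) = y - 6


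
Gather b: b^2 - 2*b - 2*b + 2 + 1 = b^2 - 4*b + 3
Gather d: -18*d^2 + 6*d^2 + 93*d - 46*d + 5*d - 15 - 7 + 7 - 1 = -12*d^2 + 52*d - 16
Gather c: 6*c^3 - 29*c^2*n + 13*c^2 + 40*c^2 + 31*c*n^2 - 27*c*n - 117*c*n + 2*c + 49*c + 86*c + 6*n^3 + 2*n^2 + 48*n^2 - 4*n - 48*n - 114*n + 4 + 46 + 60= 6*c^3 + c^2*(53 - 29*n) + c*(31*n^2 - 144*n + 137) + 6*n^3 + 50*n^2 - 166*n + 110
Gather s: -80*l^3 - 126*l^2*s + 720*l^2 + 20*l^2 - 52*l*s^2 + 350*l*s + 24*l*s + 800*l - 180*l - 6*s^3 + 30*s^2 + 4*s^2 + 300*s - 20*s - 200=-80*l^3 + 740*l^2 + 620*l - 6*s^3 + s^2*(34 - 52*l) + s*(-126*l^2 + 374*l + 280) - 200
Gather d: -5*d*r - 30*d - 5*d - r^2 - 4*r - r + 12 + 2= d*(-5*r - 35) - r^2 - 5*r + 14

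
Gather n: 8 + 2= 10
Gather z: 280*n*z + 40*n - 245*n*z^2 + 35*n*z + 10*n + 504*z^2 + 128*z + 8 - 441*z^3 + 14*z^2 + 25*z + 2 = 50*n - 441*z^3 + z^2*(518 - 245*n) + z*(315*n + 153) + 10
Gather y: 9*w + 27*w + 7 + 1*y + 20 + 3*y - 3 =36*w + 4*y + 24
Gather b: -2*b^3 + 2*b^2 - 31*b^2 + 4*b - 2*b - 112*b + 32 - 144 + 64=-2*b^3 - 29*b^2 - 110*b - 48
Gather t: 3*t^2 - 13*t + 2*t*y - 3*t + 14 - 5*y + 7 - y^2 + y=3*t^2 + t*(2*y - 16) - y^2 - 4*y + 21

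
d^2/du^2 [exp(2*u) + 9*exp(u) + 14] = (4*exp(u) + 9)*exp(u)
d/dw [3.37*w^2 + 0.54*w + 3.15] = 6.74*w + 0.54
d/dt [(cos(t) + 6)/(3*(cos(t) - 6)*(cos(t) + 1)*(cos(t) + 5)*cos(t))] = (3*cos(t)^4 + 24*cos(t)^3 - 31*cos(t)^2 - 372*cos(t) - 180)*sin(t)/(3*(cos(t) - 6)^2*(cos(t) + 1)^2*(cos(t) + 5)^2*cos(t)^2)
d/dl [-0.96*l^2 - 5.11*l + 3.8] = -1.92*l - 5.11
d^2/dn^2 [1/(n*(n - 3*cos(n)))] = (-3*n^2*(n - 3*cos(n))*cos(n) + 2*n^2*(3*sin(n) + 1)^2 + 2*n*(n - 3*cos(n))*(3*sin(n) + 1) + 2*(n - 3*cos(n))^2)/(n^3*(n - 3*cos(n))^3)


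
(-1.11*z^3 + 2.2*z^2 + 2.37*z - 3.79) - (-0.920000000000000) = -1.11*z^3 + 2.2*z^2 + 2.37*z - 2.87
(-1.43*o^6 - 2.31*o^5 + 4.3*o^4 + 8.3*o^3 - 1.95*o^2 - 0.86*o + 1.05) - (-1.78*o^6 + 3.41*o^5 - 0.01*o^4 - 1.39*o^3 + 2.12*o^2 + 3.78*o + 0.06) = 0.35*o^6 - 5.72*o^5 + 4.31*o^4 + 9.69*o^3 - 4.07*o^2 - 4.64*o + 0.99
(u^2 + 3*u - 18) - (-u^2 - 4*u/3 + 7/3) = 2*u^2 + 13*u/3 - 61/3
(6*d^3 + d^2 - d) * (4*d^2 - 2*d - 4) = 24*d^5 - 8*d^4 - 30*d^3 - 2*d^2 + 4*d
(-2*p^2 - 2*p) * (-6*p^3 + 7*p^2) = 12*p^5 - 2*p^4 - 14*p^3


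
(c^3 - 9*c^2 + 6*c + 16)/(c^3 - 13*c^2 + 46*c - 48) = (c + 1)/(c - 3)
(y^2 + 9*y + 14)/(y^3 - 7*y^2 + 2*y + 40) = (y + 7)/(y^2 - 9*y + 20)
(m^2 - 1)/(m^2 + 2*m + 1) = (m - 1)/(m + 1)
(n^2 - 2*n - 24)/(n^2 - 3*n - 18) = (n + 4)/(n + 3)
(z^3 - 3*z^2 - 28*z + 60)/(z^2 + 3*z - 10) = z - 6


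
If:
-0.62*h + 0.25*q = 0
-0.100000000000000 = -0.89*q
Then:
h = 0.05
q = 0.11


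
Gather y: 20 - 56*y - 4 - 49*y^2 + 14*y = -49*y^2 - 42*y + 16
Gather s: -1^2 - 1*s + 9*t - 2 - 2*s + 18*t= -3*s + 27*t - 3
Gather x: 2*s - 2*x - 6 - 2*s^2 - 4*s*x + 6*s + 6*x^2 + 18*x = -2*s^2 + 8*s + 6*x^2 + x*(16 - 4*s) - 6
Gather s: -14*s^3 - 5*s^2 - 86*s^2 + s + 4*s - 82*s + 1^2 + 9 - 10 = -14*s^3 - 91*s^2 - 77*s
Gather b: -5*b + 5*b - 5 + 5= 0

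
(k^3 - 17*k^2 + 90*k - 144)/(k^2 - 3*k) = k - 14 + 48/k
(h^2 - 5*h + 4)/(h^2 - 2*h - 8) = (h - 1)/(h + 2)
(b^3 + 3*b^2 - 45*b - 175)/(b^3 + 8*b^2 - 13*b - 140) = (b^2 - 2*b - 35)/(b^2 + 3*b - 28)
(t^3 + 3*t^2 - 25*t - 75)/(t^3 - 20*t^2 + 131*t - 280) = (t^2 + 8*t + 15)/(t^2 - 15*t + 56)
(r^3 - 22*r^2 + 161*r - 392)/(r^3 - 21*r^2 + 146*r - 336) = (r - 7)/(r - 6)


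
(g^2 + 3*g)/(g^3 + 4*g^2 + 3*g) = 1/(g + 1)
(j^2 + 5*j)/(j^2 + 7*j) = (j + 5)/(j + 7)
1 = 1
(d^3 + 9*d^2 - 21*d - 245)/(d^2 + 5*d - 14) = (d^2 + 2*d - 35)/(d - 2)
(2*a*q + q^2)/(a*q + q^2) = (2*a + q)/(a + q)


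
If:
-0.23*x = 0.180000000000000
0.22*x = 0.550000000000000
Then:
No Solution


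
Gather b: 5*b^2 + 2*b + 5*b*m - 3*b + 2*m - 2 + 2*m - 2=5*b^2 + b*(5*m - 1) + 4*m - 4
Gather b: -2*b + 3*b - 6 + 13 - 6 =b + 1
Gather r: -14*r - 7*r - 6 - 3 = -21*r - 9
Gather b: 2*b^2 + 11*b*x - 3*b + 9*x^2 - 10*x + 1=2*b^2 + b*(11*x - 3) + 9*x^2 - 10*x + 1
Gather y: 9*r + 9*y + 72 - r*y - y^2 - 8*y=9*r - y^2 + y*(1 - r) + 72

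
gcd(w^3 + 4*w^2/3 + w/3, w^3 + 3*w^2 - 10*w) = w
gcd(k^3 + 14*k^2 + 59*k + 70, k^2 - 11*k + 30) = 1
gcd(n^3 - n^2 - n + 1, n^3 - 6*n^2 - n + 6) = n^2 - 1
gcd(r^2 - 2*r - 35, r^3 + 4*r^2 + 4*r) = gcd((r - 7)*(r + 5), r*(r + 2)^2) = 1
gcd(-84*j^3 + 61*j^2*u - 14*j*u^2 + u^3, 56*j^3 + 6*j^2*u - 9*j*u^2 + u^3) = 28*j^2 - 11*j*u + u^2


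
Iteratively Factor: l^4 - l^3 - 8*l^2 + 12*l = (l - 2)*(l^3 + l^2 - 6*l) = (l - 2)^2*(l^2 + 3*l) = l*(l - 2)^2*(l + 3)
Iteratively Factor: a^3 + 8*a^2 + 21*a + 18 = (a + 2)*(a^2 + 6*a + 9) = (a + 2)*(a + 3)*(a + 3)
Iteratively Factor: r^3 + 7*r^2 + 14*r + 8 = (r + 4)*(r^2 + 3*r + 2) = (r + 1)*(r + 4)*(r + 2)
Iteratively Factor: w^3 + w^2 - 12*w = (w + 4)*(w^2 - 3*w) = (w - 3)*(w + 4)*(w)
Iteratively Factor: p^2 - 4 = (p + 2)*(p - 2)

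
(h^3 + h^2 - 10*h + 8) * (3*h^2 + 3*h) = 3*h^5 + 6*h^4 - 27*h^3 - 6*h^2 + 24*h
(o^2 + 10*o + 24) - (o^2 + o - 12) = 9*o + 36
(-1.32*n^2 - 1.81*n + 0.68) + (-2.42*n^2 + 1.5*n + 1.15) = -3.74*n^2 - 0.31*n + 1.83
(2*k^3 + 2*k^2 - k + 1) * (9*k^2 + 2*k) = 18*k^5 + 22*k^4 - 5*k^3 + 7*k^2 + 2*k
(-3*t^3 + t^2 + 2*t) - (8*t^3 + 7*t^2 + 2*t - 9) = -11*t^3 - 6*t^2 + 9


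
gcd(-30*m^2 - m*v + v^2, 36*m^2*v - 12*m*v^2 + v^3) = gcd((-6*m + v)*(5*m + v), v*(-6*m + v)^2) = -6*m + v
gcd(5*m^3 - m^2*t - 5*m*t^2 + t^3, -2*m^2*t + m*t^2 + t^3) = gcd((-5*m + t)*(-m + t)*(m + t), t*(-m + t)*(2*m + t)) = -m + t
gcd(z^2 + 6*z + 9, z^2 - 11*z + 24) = 1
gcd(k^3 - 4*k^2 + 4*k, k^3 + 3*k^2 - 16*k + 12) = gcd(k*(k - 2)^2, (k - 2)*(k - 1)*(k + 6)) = k - 2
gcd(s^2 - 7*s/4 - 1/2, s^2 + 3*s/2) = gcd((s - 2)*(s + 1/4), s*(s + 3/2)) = 1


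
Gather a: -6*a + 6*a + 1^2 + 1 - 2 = 0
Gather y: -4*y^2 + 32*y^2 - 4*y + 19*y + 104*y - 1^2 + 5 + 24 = 28*y^2 + 119*y + 28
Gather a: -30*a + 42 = 42 - 30*a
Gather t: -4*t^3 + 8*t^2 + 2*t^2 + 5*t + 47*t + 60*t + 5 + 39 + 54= -4*t^3 + 10*t^2 + 112*t + 98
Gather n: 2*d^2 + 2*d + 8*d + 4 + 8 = 2*d^2 + 10*d + 12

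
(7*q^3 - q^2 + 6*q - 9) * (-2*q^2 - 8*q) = -14*q^5 - 54*q^4 - 4*q^3 - 30*q^2 + 72*q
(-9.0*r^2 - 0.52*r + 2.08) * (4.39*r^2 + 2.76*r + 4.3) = -39.51*r^4 - 27.1228*r^3 - 31.004*r^2 + 3.5048*r + 8.944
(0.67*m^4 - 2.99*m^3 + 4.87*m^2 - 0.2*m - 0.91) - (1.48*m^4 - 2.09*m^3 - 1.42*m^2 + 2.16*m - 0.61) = -0.81*m^4 - 0.9*m^3 + 6.29*m^2 - 2.36*m - 0.3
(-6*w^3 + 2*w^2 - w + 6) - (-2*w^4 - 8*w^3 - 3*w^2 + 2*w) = 2*w^4 + 2*w^3 + 5*w^2 - 3*w + 6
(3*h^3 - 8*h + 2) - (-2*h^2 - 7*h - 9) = 3*h^3 + 2*h^2 - h + 11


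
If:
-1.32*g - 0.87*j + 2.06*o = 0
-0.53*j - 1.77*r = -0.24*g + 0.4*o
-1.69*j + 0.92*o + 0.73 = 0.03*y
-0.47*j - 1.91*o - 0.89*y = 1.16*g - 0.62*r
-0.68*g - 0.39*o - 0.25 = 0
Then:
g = -0.34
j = 0.40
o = -0.05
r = -0.16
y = 0.23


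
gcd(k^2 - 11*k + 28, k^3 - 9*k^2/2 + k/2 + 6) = k - 4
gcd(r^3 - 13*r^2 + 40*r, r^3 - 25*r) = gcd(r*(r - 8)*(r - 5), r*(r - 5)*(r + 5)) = r^2 - 5*r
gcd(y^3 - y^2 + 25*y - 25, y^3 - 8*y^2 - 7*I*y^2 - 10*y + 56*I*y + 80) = y - 5*I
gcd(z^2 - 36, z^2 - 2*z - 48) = z + 6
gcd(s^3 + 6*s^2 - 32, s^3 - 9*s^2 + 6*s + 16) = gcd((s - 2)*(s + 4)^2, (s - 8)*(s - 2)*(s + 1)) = s - 2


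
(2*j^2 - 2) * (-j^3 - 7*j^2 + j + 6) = -2*j^5 - 14*j^4 + 4*j^3 + 26*j^2 - 2*j - 12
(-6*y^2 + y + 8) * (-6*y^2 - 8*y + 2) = 36*y^4 + 42*y^3 - 68*y^2 - 62*y + 16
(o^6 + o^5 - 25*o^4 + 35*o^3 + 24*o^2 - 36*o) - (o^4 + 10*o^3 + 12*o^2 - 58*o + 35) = o^6 + o^5 - 26*o^4 + 25*o^3 + 12*o^2 + 22*o - 35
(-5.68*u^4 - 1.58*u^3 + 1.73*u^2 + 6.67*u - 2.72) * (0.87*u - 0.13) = -4.9416*u^5 - 0.6362*u^4 + 1.7105*u^3 + 5.578*u^2 - 3.2335*u + 0.3536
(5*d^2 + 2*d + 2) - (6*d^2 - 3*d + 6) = -d^2 + 5*d - 4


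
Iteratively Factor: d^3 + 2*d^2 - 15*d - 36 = (d + 3)*(d^2 - d - 12) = (d - 4)*(d + 3)*(d + 3)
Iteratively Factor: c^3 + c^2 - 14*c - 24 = (c + 3)*(c^2 - 2*c - 8) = (c - 4)*(c + 3)*(c + 2)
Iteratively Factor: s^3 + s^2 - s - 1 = (s + 1)*(s^2 - 1) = (s + 1)^2*(s - 1)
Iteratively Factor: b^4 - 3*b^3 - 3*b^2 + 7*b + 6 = (b - 3)*(b^3 - 3*b - 2) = (b - 3)*(b - 2)*(b^2 + 2*b + 1) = (b - 3)*(b - 2)*(b + 1)*(b + 1)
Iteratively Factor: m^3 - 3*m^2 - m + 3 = (m - 3)*(m^2 - 1) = (m - 3)*(m - 1)*(m + 1)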